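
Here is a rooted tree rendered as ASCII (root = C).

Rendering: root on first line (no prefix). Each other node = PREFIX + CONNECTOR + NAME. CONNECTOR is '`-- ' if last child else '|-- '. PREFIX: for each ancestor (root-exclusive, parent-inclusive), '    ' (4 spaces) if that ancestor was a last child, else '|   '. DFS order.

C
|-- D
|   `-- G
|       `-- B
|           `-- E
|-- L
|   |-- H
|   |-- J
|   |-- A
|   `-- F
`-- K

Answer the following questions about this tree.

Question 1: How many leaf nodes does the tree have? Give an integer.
Answer: 6

Derivation:
Leaves (nodes with no children): A, E, F, H, J, K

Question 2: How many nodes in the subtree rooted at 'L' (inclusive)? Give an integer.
Subtree rooted at L contains: A, F, H, J, L
Count = 5

Answer: 5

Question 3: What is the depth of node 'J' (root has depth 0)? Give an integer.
Path from root to J: C -> L -> J
Depth = number of edges = 2

Answer: 2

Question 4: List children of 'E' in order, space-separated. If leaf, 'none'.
Answer: none

Derivation:
Node E's children (from adjacency): (leaf)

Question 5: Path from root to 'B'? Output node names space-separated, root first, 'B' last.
Answer: C D G B

Derivation:
Walk down from root: C -> D -> G -> B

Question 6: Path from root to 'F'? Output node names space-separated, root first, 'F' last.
Walk down from root: C -> L -> F

Answer: C L F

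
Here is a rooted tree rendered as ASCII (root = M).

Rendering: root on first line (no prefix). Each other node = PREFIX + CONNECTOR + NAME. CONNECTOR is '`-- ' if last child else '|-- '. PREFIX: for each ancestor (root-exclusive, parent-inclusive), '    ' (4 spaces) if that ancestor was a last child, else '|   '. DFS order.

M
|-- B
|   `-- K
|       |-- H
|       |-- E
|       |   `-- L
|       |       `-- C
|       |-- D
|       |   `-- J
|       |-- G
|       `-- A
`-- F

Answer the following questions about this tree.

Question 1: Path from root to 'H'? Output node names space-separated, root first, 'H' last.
Walk down from root: M -> B -> K -> H

Answer: M B K H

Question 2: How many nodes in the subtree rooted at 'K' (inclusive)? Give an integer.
Subtree rooted at K contains: A, C, D, E, G, H, J, K, L
Count = 9

Answer: 9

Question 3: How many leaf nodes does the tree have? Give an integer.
Answer: 6

Derivation:
Leaves (nodes with no children): A, C, F, G, H, J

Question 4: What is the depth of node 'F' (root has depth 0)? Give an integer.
Path from root to F: M -> F
Depth = number of edges = 1

Answer: 1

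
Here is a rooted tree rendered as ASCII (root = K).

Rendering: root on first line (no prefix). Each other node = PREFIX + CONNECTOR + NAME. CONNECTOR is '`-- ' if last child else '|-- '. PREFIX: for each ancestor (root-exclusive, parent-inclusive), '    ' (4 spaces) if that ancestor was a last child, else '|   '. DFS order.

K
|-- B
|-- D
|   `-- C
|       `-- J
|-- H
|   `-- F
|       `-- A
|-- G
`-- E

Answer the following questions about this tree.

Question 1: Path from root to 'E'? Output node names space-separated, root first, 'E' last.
Answer: K E

Derivation:
Walk down from root: K -> E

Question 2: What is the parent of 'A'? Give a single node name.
Scan adjacency: A appears as child of F

Answer: F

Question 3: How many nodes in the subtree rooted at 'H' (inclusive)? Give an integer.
Subtree rooted at H contains: A, F, H
Count = 3

Answer: 3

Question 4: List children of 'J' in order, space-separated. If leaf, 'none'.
Answer: none

Derivation:
Node J's children (from adjacency): (leaf)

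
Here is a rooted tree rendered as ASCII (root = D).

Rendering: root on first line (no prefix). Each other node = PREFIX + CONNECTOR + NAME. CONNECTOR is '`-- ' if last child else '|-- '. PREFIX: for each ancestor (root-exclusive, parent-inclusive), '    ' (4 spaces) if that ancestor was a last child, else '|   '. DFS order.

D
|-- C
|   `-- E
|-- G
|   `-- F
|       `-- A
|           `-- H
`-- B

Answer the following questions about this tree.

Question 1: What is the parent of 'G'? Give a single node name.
Scan adjacency: G appears as child of D

Answer: D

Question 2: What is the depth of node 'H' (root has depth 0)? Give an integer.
Path from root to H: D -> G -> F -> A -> H
Depth = number of edges = 4

Answer: 4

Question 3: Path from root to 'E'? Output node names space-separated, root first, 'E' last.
Answer: D C E

Derivation:
Walk down from root: D -> C -> E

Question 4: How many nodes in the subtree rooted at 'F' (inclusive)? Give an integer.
Subtree rooted at F contains: A, F, H
Count = 3

Answer: 3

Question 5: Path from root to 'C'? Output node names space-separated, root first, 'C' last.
Answer: D C

Derivation:
Walk down from root: D -> C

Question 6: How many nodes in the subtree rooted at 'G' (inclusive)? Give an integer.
Subtree rooted at G contains: A, F, G, H
Count = 4

Answer: 4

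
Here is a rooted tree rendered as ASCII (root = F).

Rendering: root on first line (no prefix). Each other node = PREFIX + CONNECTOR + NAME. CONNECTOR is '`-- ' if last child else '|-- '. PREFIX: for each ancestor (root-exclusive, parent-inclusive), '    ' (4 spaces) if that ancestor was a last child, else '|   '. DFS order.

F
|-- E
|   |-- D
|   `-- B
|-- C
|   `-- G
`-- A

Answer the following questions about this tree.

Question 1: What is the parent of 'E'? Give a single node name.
Scan adjacency: E appears as child of F

Answer: F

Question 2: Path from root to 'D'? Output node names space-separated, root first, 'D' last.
Walk down from root: F -> E -> D

Answer: F E D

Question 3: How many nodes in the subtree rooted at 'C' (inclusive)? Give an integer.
Subtree rooted at C contains: C, G
Count = 2

Answer: 2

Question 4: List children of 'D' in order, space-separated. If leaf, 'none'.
Node D's children (from adjacency): (leaf)

Answer: none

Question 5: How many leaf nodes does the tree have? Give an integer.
Answer: 4

Derivation:
Leaves (nodes with no children): A, B, D, G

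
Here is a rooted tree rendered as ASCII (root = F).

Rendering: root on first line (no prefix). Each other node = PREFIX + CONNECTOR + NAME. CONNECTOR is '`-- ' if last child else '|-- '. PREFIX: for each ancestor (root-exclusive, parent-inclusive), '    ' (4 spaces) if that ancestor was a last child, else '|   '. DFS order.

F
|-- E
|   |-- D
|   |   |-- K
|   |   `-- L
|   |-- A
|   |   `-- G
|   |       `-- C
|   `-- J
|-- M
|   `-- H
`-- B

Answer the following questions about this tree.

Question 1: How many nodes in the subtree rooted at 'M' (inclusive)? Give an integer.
Answer: 2

Derivation:
Subtree rooted at M contains: H, M
Count = 2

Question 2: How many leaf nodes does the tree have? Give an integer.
Leaves (nodes with no children): B, C, H, J, K, L

Answer: 6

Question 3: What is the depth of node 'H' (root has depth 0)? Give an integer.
Answer: 2

Derivation:
Path from root to H: F -> M -> H
Depth = number of edges = 2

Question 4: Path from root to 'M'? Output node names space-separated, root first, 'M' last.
Walk down from root: F -> M

Answer: F M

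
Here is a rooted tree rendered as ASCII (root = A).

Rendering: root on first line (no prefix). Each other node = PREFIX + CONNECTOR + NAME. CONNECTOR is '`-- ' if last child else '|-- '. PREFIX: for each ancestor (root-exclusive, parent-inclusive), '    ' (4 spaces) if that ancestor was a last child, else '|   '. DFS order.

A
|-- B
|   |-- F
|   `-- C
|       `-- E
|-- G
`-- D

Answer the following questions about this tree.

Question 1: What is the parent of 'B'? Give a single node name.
Scan adjacency: B appears as child of A

Answer: A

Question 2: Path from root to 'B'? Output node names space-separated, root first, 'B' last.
Walk down from root: A -> B

Answer: A B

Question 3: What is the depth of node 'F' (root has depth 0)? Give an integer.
Answer: 2

Derivation:
Path from root to F: A -> B -> F
Depth = number of edges = 2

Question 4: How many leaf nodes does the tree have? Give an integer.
Answer: 4

Derivation:
Leaves (nodes with no children): D, E, F, G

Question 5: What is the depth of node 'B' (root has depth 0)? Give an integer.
Answer: 1

Derivation:
Path from root to B: A -> B
Depth = number of edges = 1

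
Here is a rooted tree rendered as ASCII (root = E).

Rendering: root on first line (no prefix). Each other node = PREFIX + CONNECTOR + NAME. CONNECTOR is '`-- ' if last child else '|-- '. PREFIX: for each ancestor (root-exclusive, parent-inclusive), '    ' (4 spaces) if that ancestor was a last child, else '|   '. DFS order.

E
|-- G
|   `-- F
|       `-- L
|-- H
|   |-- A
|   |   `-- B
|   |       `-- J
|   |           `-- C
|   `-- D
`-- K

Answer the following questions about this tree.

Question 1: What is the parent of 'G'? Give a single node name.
Answer: E

Derivation:
Scan adjacency: G appears as child of E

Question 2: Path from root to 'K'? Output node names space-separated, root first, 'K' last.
Walk down from root: E -> K

Answer: E K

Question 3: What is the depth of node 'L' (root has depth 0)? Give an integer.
Answer: 3

Derivation:
Path from root to L: E -> G -> F -> L
Depth = number of edges = 3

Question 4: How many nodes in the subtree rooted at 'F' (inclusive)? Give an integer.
Subtree rooted at F contains: F, L
Count = 2

Answer: 2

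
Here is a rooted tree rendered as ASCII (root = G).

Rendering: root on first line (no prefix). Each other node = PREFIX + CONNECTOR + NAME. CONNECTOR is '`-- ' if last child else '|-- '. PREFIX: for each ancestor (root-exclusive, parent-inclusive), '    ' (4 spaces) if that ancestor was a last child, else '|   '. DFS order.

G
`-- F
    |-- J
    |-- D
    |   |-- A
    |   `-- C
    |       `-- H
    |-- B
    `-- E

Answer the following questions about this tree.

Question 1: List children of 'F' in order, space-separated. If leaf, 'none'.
Answer: J D B E

Derivation:
Node F's children (from adjacency): J, D, B, E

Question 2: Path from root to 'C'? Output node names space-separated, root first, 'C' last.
Walk down from root: G -> F -> D -> C

Answer: G F D C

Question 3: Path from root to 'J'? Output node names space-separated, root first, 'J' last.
Answer: G F J

Derivation:
Walk down from root: G -> F -> J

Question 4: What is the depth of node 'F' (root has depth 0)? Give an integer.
Answer: 1

Derivation:
Path from root to F: G -> F
Depth = number of edges = 1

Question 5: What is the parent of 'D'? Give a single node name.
Answer: F

Derivation:
Scan adjacency: D appears as child of F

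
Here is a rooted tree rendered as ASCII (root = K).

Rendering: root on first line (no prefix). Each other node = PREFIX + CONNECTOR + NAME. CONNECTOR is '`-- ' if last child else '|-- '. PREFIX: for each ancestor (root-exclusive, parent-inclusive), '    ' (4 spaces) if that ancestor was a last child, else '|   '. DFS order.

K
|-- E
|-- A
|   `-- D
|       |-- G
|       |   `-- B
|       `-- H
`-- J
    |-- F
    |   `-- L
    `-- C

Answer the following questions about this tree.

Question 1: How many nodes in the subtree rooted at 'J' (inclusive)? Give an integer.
Answer: 4

Derivation:
Subtree rooted at J contains: C, F, J, L
Count = 4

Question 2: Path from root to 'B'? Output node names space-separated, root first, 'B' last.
Walk down from root: K -> A -> D -> G -> B

Answer: K A D G B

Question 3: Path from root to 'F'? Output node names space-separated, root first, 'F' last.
Walk down from root: K -> J -> F

Answer: K J F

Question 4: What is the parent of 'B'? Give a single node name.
Scan adjacency: B appears as child of G

Answer: G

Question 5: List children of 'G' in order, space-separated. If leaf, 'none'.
Answer: B

Derivation:
Node G's children (from adjacency): B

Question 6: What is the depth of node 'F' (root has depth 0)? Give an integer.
Answer: 2

Derivation:
Path from root to F: K -> J -> F
Depth = number of edges = 2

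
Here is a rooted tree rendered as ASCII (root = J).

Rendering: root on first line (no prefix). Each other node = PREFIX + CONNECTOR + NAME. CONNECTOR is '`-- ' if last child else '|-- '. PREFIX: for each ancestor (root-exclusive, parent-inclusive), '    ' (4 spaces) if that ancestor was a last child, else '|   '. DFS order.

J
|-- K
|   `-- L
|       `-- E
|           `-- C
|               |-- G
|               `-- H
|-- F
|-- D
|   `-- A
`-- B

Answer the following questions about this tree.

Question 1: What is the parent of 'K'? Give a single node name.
Scan adjacency: K appears as child of J

Answer: J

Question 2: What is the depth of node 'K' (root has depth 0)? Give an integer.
Answer: 1

Derivation:
Path from root to K: J -> K
Depth = number of edges = 1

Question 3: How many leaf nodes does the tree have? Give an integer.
Leaves (nodes with no children): A, B, F, G, H

Answer: 5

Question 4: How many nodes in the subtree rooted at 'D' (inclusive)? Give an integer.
Subtree rooted at D contains: A, D
Count = 2

Answer: 2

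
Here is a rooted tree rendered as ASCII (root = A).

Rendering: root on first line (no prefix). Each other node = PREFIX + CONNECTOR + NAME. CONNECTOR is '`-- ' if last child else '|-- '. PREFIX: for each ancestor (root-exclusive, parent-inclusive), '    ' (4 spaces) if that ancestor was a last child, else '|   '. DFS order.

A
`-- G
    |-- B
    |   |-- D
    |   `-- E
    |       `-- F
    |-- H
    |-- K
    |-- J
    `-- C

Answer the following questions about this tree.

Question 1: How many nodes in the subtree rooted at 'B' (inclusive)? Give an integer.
Answer: 4

Derivation:
Subtree rooted at B contains: B, D, E, F
Count = 4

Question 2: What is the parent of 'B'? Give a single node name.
Answer: G

Derivation:
Scan adjacency: B appears as child of G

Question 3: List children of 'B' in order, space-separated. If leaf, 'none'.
Answer: D E

Derivation:
Node B's children (from adjacency): D, E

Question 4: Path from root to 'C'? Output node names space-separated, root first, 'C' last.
Answer: A G C

Derivation:
Walk down from root: A -> G -> C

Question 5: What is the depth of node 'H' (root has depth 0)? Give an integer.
Path from root to H: A -> G -> H
Depth = number of edges = 2

Answer: 2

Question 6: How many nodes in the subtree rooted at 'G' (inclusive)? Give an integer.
Answer: 9

Derivation:
Subtree rooted at G contains: B, C, D, E, F, G, H, J, K
Count = 9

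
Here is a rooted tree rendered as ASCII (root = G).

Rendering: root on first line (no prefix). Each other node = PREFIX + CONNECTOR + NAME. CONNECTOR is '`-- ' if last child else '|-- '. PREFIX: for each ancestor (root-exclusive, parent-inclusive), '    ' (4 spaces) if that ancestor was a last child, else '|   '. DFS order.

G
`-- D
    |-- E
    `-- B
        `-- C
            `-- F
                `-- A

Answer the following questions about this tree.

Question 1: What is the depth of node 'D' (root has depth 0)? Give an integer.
Path from root to D: G -> D
Depth = number of edges = 1

Answer: 1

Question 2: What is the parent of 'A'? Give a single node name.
Answer: F

Derivation:
Scan adjacency: A appears as child of F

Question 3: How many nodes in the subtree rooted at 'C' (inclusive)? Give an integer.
Answer: 3

Derivation:
Subtree rooted at C contains: A, C, F
Count = 3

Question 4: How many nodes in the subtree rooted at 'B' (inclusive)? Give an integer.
Subtree rooted at B contains: A, B, C, F
Count = 4

Answer: 4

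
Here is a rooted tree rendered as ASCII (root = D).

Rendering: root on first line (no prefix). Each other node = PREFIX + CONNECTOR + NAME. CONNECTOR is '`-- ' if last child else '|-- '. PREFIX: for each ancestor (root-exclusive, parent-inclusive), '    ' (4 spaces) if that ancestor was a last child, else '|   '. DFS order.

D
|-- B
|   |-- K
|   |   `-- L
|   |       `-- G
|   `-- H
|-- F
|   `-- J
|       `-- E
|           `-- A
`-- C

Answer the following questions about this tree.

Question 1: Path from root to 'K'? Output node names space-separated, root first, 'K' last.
Walk down from root: D -> B -> K

Answer: D B K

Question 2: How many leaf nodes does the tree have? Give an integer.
Leaves (nodes with no children): A, C, G, H

Answer: 4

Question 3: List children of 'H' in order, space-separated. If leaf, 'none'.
Node H's children (from adjacency): (leaf)

Answer: none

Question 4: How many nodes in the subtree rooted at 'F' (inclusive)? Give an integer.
Subtree rooted at F contains: A, E, F, J
Count = 4

Answer: 4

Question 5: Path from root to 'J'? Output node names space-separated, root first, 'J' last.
Answer: D F J

Derivation:
Walk down from root: D -> F -> J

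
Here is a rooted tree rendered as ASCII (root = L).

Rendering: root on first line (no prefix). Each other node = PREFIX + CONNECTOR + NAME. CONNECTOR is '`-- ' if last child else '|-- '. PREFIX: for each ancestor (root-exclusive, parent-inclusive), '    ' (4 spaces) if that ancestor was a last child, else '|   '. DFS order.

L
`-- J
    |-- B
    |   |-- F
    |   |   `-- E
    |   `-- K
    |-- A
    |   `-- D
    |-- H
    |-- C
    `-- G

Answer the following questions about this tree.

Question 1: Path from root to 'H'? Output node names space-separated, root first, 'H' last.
Answer: L J H

Derivation:
Walk down from root: L -> J -> H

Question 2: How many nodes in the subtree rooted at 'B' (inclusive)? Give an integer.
Subtree rooted at B contains: B, E, F, K
Count = 4

Answer: 4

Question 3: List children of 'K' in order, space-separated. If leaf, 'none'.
Node K's children (from adjacency): (leaf)

Answer: none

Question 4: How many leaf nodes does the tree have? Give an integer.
Leaves (nodes with no children): C, D, E, G, H, K

Answer: 6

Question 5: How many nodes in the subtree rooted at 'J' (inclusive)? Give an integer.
Answer: 10

Derivation:
Subtree rooted at J contains: A, B, C, D, E, F, G, H, J, K
Count = 10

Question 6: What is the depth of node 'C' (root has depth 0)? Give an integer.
Path from root to C: L -> J -> C
Depth = number of edges = 2

Answer: 2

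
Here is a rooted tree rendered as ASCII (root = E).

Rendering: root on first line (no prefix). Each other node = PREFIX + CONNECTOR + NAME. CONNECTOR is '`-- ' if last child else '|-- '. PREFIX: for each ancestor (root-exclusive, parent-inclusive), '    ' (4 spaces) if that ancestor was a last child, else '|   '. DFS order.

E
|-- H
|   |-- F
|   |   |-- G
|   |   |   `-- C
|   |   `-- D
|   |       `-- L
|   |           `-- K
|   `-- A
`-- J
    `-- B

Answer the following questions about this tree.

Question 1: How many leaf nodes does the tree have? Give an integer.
Answer: 4

Derivation:
Leaves (nodes with no children): A, B, C, K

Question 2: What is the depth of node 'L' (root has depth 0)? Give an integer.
Answer: 4

Derivation:
Path from root to L: E -> H -> F -> D -> L
Depth = number of edges = 4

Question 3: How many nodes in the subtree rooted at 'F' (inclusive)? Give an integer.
Answer: 6

Derivation:
Subtree rooted at F contains: C, D, F, G, K, L
Count = 6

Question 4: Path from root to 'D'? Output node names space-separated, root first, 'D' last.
Answer: E H F D

Derivation:
Walk down from root: E -> H -> F -> D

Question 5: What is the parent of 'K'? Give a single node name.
Scan adjacency: K appears as child of L

Answer: L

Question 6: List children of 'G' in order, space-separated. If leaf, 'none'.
Node G's children (from adjacency): C

Answer: C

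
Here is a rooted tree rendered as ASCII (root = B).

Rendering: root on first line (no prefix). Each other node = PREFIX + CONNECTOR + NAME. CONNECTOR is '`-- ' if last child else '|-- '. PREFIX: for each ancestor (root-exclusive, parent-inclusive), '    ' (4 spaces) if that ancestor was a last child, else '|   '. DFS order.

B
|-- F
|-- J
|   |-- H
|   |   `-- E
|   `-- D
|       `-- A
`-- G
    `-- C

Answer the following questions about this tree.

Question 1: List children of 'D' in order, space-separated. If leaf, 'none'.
Answer: A

Derivation:
Node D's children (from adjacency): A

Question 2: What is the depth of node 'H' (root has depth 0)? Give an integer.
Path from root to H: B -> J -> H
Depth = number of edges = 2

Answer: 2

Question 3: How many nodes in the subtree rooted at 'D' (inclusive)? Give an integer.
Answer: 2

Derivation:
Subtree rooted at D contains: A, D
Count = 2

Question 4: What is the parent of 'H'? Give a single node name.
Scan adjacency: H appears as child of J

Answer: J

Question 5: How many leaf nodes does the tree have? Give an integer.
Answer: 4

Derivation:
Leaves (nodes with no children): A, C, E, F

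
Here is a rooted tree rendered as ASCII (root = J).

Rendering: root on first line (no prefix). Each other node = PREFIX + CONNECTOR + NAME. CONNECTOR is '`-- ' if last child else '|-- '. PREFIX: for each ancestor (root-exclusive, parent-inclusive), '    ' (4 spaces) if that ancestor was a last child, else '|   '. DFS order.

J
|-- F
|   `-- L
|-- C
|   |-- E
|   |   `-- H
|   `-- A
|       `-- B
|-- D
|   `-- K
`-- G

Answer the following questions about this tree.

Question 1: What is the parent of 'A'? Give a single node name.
Answer: C

Derivation:
Scan adjacency: A appears as child of C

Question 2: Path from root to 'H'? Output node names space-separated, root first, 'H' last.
Answer: J C E H

Derivation:
Walk down from root: J -> C -> E -> H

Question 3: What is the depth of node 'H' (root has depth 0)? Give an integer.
Path from root to H: J -> C -> E -> H
Depth = number of edges = 3

Answer: 3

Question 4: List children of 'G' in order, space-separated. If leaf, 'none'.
Node G's children (from adjacency): (leaf)

Answer: none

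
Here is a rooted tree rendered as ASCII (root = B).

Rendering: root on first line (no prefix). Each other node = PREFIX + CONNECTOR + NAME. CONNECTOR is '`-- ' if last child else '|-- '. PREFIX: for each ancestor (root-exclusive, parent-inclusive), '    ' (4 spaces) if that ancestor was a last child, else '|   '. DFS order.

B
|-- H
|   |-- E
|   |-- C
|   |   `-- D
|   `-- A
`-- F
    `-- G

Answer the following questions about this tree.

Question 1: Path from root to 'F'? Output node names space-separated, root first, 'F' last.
Answer: B F

Derivation:
Walk down from root: B -> F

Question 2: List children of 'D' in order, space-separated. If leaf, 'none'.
Node D's children (from adjacency): (leaf)

Answer: none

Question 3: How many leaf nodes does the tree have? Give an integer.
Answer: 4

Derivation:
Leaves (nodes with no children): A, D, E, G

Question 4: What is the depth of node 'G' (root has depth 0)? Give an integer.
Answer: 2

Derivation:
Path from root to G: B -> F -> G
Depth = number of edges = 2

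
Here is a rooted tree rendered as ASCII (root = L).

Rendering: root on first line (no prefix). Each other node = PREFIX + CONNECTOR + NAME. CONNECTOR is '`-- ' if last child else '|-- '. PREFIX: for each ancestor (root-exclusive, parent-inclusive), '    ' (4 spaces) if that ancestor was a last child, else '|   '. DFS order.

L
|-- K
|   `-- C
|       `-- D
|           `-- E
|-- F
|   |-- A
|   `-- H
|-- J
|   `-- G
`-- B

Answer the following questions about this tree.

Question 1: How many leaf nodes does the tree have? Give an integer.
Answer: 5

Derivation:
Leaves (nodes with no children): A, B, E, G, H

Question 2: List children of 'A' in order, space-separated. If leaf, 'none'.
Node A's children (from adjacency): (leaf)

Answer: none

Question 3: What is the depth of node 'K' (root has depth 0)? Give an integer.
Path from root to K: L -> K
Depth = number of edges = 1

Answer: 1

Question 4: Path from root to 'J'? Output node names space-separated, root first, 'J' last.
Answer: L J

Derivation:
Walk down from root: L -> J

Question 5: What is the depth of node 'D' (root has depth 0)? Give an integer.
Answer: 3

Derivation:
Path from root to D: L -> K -> C -> D
Depth = number of edges = 3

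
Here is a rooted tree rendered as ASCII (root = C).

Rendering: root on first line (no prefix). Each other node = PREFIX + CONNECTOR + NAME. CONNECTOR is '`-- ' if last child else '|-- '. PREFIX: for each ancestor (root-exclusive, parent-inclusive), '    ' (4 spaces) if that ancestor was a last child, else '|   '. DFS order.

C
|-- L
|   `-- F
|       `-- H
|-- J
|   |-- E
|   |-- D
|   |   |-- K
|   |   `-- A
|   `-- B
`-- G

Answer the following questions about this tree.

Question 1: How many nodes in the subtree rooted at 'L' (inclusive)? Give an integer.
Answer: 3

Derivation:
Subtree rooted at L contains: F, H, L
Count = 3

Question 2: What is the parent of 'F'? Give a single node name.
Scan adjacency: F appears as child of L

Answer: L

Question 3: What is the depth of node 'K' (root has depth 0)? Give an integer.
Answer: 3

Derivation:
Path from root to K: C -> J -> D -> K
Depth = number of edges = 3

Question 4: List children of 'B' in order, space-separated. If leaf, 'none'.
Answer: none

Derivation:
Node B's children (from adjacency): (leaf)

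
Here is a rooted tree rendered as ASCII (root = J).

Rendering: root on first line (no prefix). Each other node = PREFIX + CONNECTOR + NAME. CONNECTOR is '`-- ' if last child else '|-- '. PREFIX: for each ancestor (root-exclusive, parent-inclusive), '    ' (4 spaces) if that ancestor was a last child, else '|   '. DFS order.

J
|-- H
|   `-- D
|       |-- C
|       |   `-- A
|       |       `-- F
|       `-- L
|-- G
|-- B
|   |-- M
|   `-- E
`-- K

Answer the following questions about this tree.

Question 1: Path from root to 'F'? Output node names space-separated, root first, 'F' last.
Walk down from root: J -> H -> D -> C -> A -> F

Answer: J H D C A F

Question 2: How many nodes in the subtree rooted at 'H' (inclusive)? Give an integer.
Answer: 6

Derivation:
Subtree rooted at H contains: A, C, D, F, H, L
Count = 6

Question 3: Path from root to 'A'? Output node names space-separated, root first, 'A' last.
Answer: J H D C A

Derivation:
Walk down from root: J -> H -> D -> C -> A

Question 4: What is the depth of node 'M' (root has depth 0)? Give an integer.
Answer: 2

Derivation:
Path from root to M: J -> B -> M
Depth = number of edges = 2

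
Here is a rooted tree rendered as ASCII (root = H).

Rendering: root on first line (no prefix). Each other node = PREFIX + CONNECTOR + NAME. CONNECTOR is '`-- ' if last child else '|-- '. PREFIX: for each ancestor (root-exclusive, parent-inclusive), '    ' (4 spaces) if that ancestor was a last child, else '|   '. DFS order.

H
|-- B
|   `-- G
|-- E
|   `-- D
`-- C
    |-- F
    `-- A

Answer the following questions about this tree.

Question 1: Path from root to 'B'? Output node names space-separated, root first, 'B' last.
Answer: H B

Derivation:
Walk down from root: H -> B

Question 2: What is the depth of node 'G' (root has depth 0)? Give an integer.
Answer: 2

Derivation:
Path from root to G: H -> B -> G
Depth = number of edges = 2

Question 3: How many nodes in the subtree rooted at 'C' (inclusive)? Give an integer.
Answer: 3

Derivation:
Subtree rooted at C contains: A, C, F
Count = 3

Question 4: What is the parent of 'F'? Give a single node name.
Scan adjacency: F appears as child of C

Answer: C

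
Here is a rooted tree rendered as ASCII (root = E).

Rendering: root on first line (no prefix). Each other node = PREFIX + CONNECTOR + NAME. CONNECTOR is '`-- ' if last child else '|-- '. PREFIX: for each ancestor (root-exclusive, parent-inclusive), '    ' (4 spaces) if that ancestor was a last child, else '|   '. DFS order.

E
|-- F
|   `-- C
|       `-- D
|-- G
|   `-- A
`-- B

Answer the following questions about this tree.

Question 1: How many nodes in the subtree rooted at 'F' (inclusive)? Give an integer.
Subtree rooted at F contains: C, D, F
Count = 3

Answer: 3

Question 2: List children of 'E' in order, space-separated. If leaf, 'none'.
Node E's children (from adjacency): F, G, B

Answer: F G B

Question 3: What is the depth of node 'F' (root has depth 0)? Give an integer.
Answer: 1

Derivation:
Path from root to F: E -> F
Depth = number of edges = 1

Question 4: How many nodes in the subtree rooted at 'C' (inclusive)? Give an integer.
Subtree rooted at C contains: C, D
Count = 2

Answer: 2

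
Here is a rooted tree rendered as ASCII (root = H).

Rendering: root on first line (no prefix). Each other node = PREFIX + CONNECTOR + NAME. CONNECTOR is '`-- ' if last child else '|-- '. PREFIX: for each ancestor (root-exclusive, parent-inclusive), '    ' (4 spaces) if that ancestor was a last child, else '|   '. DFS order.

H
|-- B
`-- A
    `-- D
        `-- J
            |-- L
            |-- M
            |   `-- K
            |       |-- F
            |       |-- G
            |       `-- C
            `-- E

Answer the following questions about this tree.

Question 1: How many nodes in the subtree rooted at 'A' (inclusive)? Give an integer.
Answer: 10

Derivation:
Subtree rooted at A contains: A, C, D, E, F, G, J, K, L, M
Count = 10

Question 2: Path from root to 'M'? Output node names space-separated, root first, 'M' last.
Walk down from root: H -> A -> D -> J -> M

Answer: H A D J M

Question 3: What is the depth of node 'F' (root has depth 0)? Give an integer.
Answer: 6

Derivation:
Path from root to F: H -> A -> D -> J -> M -> K -> F
Depth = number of edges = 6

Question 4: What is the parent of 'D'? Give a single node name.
Scan adjacency: D appears as child of A

Answer: A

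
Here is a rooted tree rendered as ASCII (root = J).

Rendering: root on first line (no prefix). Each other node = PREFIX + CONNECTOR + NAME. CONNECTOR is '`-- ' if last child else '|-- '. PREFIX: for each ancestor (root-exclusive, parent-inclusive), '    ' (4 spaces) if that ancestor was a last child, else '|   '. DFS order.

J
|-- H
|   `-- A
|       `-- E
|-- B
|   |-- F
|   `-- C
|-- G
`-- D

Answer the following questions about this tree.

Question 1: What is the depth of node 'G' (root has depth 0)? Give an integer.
Answer: 1

Derivation:
Path from root to G: J -> G
Depth = number of edges = 1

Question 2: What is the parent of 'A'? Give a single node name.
Scan adjacency: A appears as child of H

Answer: H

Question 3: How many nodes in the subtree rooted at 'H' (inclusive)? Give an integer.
Answer: 3

Derivation:
Subtree rooted at H contains: A, E, H
Count = 3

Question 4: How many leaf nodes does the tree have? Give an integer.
Answer: 5

Derivation:
Leaves (nodes with no children): C, D, E, F, G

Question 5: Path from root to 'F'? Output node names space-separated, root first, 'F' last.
Walk down from root: J -> B -> F

Answer: J B F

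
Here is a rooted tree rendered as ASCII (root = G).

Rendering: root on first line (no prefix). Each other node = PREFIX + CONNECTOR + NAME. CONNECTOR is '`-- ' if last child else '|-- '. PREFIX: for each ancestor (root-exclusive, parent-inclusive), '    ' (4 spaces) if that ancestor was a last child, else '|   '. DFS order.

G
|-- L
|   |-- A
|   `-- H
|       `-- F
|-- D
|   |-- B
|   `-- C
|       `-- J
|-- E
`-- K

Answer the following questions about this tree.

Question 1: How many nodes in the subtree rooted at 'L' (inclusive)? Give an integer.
Answer: 4

Derivation:
Subtree rooted at L contains: A, F, H, L
Count = 4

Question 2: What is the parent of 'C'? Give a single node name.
Answer: D

Derivation:
Scan adjacency: C appears as child of D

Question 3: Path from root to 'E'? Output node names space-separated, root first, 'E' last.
Answer: G E

Derivation:
Walk down from root: G -> E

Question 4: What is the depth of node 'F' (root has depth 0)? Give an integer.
Answer: 3

Derivation:
Path from root to F: G -> L -> H -> F
Depth = number of edges = 3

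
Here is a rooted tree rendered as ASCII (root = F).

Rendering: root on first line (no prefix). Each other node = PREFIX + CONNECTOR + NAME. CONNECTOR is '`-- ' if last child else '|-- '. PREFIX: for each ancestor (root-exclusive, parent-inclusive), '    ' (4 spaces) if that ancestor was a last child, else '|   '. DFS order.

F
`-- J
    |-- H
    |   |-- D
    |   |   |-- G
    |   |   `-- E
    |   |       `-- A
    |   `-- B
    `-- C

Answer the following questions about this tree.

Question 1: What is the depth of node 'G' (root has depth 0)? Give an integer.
Path from root to G: F -> J -> H -> D -> G
Depth = number of edges = 4

Answer: 4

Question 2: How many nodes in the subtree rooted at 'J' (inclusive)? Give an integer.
Subtree rooted at J contains: A, B, C, D, E, G, H, J
Count = 8

Answer: 8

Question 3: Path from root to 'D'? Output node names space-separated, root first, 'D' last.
Walk down from root: F -> J -> H -> D

Answer: F J H D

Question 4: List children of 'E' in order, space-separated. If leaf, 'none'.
Node E's children (from adjacency): A

Answer: A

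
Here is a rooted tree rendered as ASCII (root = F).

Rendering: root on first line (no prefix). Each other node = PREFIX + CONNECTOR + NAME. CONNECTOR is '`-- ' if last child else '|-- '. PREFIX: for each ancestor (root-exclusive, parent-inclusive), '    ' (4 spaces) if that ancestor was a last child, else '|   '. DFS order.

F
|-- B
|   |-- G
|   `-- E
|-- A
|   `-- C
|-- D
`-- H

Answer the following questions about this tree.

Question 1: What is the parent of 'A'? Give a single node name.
Scan adjacency: A appears as child of F

Answer: F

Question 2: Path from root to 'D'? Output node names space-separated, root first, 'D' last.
Walk down from root: F -> D

Answer: F D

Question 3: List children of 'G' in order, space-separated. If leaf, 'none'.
Node G's children (from adjacency): (leaf)

Answer: none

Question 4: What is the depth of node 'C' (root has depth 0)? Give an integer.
Path from root to C: F -> A -> C
Depth = number of edges = 2

Answer: 2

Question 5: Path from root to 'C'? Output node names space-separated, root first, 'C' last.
Walk down from root: F -> A -> C

Answer: F A C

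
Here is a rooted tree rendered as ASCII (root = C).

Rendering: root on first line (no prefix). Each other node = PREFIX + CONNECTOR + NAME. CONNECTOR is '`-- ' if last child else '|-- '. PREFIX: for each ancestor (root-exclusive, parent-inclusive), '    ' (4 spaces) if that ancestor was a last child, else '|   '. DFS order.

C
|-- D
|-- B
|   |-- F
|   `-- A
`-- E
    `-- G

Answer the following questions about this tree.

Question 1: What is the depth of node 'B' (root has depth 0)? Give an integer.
Answer: 1

Derivation:
Path from root to B: C -> B
Depth = number of edges = 1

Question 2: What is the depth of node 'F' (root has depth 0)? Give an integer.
Answer: 2

Derivation:
Path from root to F: C -> B -> F
Depth = number of edges = 2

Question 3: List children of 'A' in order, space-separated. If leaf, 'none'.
Answer: none

Derivation:
Node A's children (from adjacency): (leaf)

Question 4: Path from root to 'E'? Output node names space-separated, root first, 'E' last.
Walk down from root: C -> E

Answer: C E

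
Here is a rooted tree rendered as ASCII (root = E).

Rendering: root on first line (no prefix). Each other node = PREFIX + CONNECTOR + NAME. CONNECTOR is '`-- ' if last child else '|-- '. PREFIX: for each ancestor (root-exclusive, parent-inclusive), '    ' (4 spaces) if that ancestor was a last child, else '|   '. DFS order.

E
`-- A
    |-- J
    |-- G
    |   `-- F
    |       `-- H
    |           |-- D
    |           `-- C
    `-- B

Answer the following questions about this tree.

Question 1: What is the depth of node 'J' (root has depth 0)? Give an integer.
Path from root to J: E -> A -> J
Depth = number of edges = 2

Answer: 2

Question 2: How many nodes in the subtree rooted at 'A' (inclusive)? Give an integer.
Subtree rooted at A contains: A, B, C, D, F, G, H, J
Count = 8

Answer: 8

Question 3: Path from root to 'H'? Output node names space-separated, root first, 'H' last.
Answer: E A G F H

Derivation:
Walk down from root: E -> A -> G -> F -> H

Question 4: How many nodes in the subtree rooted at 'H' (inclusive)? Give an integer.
Subtree rooted at H contains: C, D, H
Count = 3

Answer: 3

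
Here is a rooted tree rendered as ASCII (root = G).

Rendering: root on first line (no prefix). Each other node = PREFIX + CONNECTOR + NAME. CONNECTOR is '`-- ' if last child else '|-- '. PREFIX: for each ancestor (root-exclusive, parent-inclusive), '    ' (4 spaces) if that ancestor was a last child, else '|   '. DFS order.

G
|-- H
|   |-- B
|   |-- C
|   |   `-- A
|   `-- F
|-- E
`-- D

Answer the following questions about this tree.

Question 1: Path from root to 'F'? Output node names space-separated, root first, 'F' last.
Walk down from root: G -> H -> F

Answer: G H F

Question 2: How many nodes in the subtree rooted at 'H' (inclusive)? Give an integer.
Answer: 5

Derivation:
Subtree rooted at H contains: A, B, C, F, H
Count = 5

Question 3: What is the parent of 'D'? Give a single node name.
Answer: G

Derivation:
Scan adjacency: D appears as child of G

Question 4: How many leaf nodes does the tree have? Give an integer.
Leaves (nodes with no children): A, B, D, E, F

Answer: 5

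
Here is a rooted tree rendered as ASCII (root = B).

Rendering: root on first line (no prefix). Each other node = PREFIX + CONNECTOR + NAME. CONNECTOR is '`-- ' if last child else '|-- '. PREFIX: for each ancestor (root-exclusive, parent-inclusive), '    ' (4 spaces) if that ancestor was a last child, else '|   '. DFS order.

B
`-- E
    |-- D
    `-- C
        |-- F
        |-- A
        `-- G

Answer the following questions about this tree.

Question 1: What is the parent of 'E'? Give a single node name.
Scan adjacency: E appears as child of B

Answer: B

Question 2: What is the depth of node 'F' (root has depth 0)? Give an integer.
Path from root to F: B -> E -> C -> F
Depth = number of edges = 3

Answer: 3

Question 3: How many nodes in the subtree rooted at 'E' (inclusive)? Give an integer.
Subtree rooted at E contains: A, C, D, E, F, G
Count = 6

Answer: 6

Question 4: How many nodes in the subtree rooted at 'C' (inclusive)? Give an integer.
Subtree rooted at C contains: A, C, F, G
Count = 4

Answer: 4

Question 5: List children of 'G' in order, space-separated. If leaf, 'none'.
Node G's children (from adjacency): (leaf)

Answer: none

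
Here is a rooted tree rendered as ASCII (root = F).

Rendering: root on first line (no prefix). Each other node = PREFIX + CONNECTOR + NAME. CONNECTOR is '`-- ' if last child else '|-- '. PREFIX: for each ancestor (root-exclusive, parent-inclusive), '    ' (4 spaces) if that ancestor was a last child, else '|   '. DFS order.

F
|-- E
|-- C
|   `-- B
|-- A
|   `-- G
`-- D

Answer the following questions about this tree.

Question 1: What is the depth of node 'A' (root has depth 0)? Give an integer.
Path from root to A: F -> A
Depth = number of edges = 1

Answer: 1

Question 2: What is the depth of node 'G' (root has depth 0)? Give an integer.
Path from root to G: F -> A -> G
Depth = number of edges = 2

Answer: 2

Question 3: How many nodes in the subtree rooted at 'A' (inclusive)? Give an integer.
Subtree rooted at A contains: A, G
Count = 2

Answer: 2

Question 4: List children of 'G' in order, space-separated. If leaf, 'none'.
Node G's children (from adjacency): (leaf)

Answer: none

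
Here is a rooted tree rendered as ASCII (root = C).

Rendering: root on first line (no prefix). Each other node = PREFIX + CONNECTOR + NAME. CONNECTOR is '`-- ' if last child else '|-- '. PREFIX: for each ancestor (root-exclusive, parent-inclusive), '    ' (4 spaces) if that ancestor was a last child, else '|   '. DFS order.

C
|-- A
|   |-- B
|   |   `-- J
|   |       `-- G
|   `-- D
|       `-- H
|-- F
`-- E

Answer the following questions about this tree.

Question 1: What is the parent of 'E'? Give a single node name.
Answer: C

Derivation:
Scan adjacency: E appears as child of C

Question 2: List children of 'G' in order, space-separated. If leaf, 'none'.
Node G's children (from adjacency): (leaf)

Answer: none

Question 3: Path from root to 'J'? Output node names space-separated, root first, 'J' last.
Walk down from root: C -> A -> B -> J

Answer: C A B J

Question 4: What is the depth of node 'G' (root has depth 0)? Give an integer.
Answer: 4

Derivation:
Path from root to G: C -> A -> B -> J -> G
Depth = number of edges = 4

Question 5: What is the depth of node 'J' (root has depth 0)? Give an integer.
Path from root to J: C -> A -> B -> J
Depth = number of edges = 3

Answer: 3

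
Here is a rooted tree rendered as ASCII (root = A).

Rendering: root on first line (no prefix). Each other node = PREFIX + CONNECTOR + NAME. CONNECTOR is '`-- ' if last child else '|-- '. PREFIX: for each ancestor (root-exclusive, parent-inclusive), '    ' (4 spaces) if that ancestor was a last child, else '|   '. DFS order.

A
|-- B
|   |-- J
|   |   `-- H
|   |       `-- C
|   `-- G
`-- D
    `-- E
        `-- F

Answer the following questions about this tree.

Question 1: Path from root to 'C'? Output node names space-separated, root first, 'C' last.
Walk down from root: A -> B -> J -> H -> C

Answer: A B J H C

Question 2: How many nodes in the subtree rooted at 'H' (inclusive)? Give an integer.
Subtree rooted at H contains: C, H
Count = 2

Answer: 2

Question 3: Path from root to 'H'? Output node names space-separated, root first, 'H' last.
Walk down from root: A -> B -> J -> H

Answer: A B J H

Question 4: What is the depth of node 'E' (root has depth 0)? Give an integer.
Answer: 2

Derivation:
Path from root to E: A -> D -> E
Depth = number of edges = 2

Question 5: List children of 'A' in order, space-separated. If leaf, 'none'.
Answer: B D

Derivation:
Node A's children (from adjacency): B, D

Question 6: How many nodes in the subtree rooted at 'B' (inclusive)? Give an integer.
Subtree rooted at B contains: B, C, G, H, J
Count = 5

Answer: 5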